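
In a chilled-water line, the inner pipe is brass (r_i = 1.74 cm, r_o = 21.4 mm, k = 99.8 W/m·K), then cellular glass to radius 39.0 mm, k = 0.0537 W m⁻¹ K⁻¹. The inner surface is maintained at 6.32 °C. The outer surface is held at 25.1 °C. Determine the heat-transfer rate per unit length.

Treat each layer as a resistance in series:
  R'_brass = ln(0.0214/0.0174)/(2πk) = 0.2069/(2π·99.8) = 3.300×10^-4 m·K/W
  R'_cellular glass = ln(0.0390/0.0214)/(2πk) = 0.6002/(2π·0.0537) = 1.779 m·K/W
ΣR = 3.300×10^-4 + 1.779 = 1.779 m·K/W
Q' = ΔT/ΣR = (6.32 °C − 25.1 °C)/1.779 = -10.6 W/m
(Negative Q' ⇒ heat flows inward; heat gain = 10.6 W/m.)

Q' = 10.6 W/m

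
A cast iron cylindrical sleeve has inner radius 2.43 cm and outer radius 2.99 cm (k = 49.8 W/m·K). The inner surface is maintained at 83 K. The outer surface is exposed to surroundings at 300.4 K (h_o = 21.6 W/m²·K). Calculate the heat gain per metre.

Treat each layer as a resistance in series:
  R'_cast iron = ln(0.0299/0.0243)/(2πk) = 0.2074/(2π·49.8) = 6.628×10^-4 m·K/W
  R'_conv,out = 1/(2πr h) = 1/(2π·0.0299·21.6) = 0.2464 m·K/W
ΣR = 6.628×10^-4 + 0.2464 = 0.2471 m·K/W
Q' = ΔT/ΣR = (83 K − 300.4 K)/0.2471 = -880 W/m
(Negative Q' ⇒ heat flows inward; heat gain = 880 W/m.)

Q' = 880 W/m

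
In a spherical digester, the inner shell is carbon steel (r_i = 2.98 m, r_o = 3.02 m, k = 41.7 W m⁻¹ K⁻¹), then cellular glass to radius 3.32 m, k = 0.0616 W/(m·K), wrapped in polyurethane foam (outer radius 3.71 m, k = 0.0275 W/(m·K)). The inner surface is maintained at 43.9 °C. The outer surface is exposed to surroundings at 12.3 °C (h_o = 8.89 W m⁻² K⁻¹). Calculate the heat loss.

Q = 241 W

Series thermal resistances, inner to outer:
  R_carbon steel = (1/2.98 − 1/3.02)/(4πk) = 0.004445/(4π·41.7) = 8.482×10^-6 K/W
  R_cellular glass = (1/3.02 − 1/3.32)/(4πk) = 0.02992/(4π·0.0616) = 0.03865 K/W
  R_polyurethane foam = (1/3.32 − 1/3.71)/(4πk) = 0.03166/(4π·0.0275) = 0.09162 K/W
  R_conv,out = 1/(4πr²h) = 1/(4π·3.71²·8.89) = 6.503×10^-4 K/W
ΣR = 8.482×10^-6 + 0.03865 + 0.09162 + 6.503×10^-4 = 0.1309 K/W
Q = ΔT/ΣR = (43.9 °C − 12.3 °C)/0.1309 = 241 W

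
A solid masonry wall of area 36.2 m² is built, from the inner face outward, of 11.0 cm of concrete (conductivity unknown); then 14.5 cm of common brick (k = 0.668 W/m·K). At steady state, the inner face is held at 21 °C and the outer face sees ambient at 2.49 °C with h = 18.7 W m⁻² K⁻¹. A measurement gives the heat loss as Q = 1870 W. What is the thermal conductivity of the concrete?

ΣR = ΔT/Q = |21 − 2.49|/1870 = 0.009898 K/W
Known resistances:
  R_common brick = L/(kA) = 0.145/(0.668·36.2) = 0.005996 K/W
  R_conv,out = 1/(hA) = 1/(18.7·36.2) = 0.001477 K/W
R_concrete = ΣR − ΣR_known = 0.009898 − 0.007473 = 0.002425 K/W
L/(kA) = 0.002425 ⇒ k = 0.110/(0.002425·36.2) = 1.25 W/m·K

k = 1.25 W/m·K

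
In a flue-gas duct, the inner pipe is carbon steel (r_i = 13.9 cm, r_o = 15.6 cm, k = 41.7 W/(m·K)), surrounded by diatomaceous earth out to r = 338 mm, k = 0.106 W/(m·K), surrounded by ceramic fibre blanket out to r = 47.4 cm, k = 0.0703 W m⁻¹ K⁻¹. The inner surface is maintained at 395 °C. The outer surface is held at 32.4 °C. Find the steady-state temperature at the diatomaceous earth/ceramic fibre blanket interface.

T = 176 °C

Treat each layer as a resistance in series:
  R'_carbon steel = ln(0.156/0.139)/(2πk) = 0.1154/(2π·41.7) = 4.404×10^-4 m·K/W
  R'_diatomaceous earth = ln(0.338/0.156)/(2πk) = 0.7732/(2π·0.106) = 1.161 m·K/W
  R'_ceramic fibre blanket = ln(0.474/0.338)/(2πk) = 0.3382/(2π·0.0703) = 0.7656 m·K/W
ΣR = 4.404×10^-4 + 1.161 + 0.7656 = 1.927 m·K/W
Q' = ΔT/ΣR = (395 °C − 32.4 °C)/1.927 = 188.2 W/m
From the inner boundary to the diatomaceous earth/ceramic fibre blanket interface, ΣR_partial = 1.161 m·K/W.
T_interface = T_in − Q'·ΣR_partial = 395 °C − (188.2)(1.161) = 176 °C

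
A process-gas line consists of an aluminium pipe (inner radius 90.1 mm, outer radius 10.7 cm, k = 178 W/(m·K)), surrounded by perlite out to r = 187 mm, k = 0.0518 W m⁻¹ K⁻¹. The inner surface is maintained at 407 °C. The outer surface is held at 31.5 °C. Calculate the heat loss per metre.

Q' = 219 W/m

Treat each layer as a resistance in series:
  R'_aluminium = ln(0.107/0.0901)/(2πk) = 0.1719/(2π·178) = 1.537×10^-4 m·K/W
  R'_perlite = ln(0.187/0.107)/(2πk) = 0.5583/(2π·0.0518) = 1.715 m·K/W
ΣR = 1.537×10^-4 + 1.715 = 1.715 m·K/W
Q' = ΔT/ΣR = (407 °C − 31.5 °C)/1.715 = 219 W/m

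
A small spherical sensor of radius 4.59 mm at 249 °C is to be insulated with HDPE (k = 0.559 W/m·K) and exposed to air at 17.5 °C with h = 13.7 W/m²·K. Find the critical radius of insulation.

For a sphere, r_cr = 2k_ins/h = 2·0.559/13.7 = 0.0816 m = 8.16 cm

r_cr = 8.16 cm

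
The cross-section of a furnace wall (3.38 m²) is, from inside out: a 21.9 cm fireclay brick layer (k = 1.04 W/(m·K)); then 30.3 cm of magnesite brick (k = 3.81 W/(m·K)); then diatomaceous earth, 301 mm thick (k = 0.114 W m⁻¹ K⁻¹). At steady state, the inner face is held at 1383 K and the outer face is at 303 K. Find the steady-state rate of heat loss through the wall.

Q = 1250 W

Treat each layer as a resistance in series:
  R_fireclay brick = L/(kA) = 0.219/(1.04·3.38) = 0.06230 K/W
  R_magnesite brick = L/(kA) = 0.303/(3.81·3.38) = 0.02353 K/W
  R_diatomaceous earth = L/(kA) = 0.301/(0.114·3.38) = 0.7812 K/W
ΣR = 0.06230 + 0.02353 + 0.7812 = 0.8670 K/W
Q = ΔT/ΣR = (1383 K − 303 K)/0.8670 = 1250 W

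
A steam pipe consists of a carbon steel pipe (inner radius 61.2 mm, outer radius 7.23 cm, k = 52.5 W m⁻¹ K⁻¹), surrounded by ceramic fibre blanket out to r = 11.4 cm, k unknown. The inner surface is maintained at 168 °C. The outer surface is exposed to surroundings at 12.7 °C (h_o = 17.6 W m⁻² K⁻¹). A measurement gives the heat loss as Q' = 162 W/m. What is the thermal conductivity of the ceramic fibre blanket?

k = 0.0825 W/m·K

ΣR = ΔT/Q' = |168 − 12.7|/162 = 0.9586 m·K/W
Known resistances:
  R'_carbon steel = ln(0.0723/0.0612)/(2πk) = 0.1667/(2π·52.5) = 5.053×10^-4 m·K/W
  R'_conv,out = 1/(2πr h) = 1/(2π·0.114·17.6) = 0.07932 m·K/W
R_ceramic fibre blanket = ΣR − ΣR_known = 0.9586 − 0.07983 = 0.8788 m·K/W
ln(r₂/r₁)/(2πk) = 0.8788 ⇒ k = 0.4554/(2π·0.8788) = 0.0825 W/m·K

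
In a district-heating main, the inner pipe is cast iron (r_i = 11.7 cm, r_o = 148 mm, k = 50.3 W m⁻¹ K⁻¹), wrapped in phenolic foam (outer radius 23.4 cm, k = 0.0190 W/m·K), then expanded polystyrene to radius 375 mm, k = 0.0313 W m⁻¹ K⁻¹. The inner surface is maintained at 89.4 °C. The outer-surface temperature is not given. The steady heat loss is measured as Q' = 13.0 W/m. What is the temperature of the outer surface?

T_out = 8.33 °C

Series resistances:
  R'_cast iron = ln(0.148/0.117)/(2πk) = 0.2350/(2π·50.3) = 7.437×10^-4 m·K/W
  R'_phenolic foam = ln(0.234/0.148)/(2πk) = 0.4581/(2π·0.0190) = 3.837 m·K/W
  R'_expanded polystyrene = ln(0.375/0.234)/(2πk) = 0.4716/(2π·0.0313) = 2.398 m·K/W
ΣR = 6.236 m·K/W
ΔT = Q'·ΣR = 13.0 × 6.236 = 81.07 K
Heat flows outward, so T_out = T_in − ΔT = 89.4 − 81.07 = 8.33 °C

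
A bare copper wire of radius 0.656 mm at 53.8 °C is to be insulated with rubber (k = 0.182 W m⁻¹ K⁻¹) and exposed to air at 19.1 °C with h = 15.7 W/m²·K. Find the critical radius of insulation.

For a cylinder, r_cr = k_ins/h = 0.182/15.7 = 0.0116 m = 1.16 cm

r_cr = 1.16 cm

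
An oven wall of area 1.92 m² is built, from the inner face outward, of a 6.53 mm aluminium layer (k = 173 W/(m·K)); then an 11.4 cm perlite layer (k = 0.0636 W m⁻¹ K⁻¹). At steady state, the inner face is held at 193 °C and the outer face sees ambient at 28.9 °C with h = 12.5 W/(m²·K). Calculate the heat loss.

Q = 168 W

Series thermal resistances, inner to outer:
  R_aluminium = L/(kA) = 0.00653/(173·1.92) = 1.966×10^-5 K/W
  R_perlite = L/(kA) = 0.114/(0.0636·1.92) = 0.9336 K/W
  R_conv,out = 1/(hA) = 1/(12.5·1.92) = 0.04167 K/W
ΣR = 1.966×10^-5 + 0.9336 + 0.04167 = 0.9753 K/W
Q = ΔT/ΣR = (193 °C − 28.9 °C)/0.9753 = 168 W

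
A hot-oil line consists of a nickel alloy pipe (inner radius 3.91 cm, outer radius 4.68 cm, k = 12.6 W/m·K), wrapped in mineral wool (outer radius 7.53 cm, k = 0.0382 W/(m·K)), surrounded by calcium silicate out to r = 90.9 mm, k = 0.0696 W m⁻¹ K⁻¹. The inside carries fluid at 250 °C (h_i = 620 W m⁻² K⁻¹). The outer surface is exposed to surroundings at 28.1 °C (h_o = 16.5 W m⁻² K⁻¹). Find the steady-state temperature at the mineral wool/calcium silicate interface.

Resistance network (inner→outer):
  R'_conv,in = 1/(2πr h) = 1/(2π·0.0391·620) = 0.006565 m·K/W
  R'_nickel alloy = ln(0.0468/0.0391)/(2πk) = 0.1798/(2π·12.6) = 0.002271 m·K/W
  R'_mineral wool = ln(0.0753/0.0468)/(2πk) = 0.4756/(2π·0.0382) = 1.982 m·K/W
  R'_calcium silicate = ln(0.0909/0.0753)/(2πk) = 0.1883/(2π·0.0696) = 0.4305 m·K/W
  R'_conv,out = 1/(2πr h) = 1/(2π·0.0909·16.5) = 0.1061 m·K/W
ΣR = 0.006565 + 0.002271 + 1.982 + 0.4305 + 0.1061 = 2.527 m·K/W
Q' = ΔT/ΣR = (250 °C − 28.1 °C)/2.527 = 87.81 W/m
From the inner boundary to the mineral wool/calcium silicate interface, ΣR_partial = 1.991 m·K/W.
T_interface = T_in − Q'·ΣR_partial = 250 °C − (87.81)(1.991) = 75.2 °C

T = 75.2 °C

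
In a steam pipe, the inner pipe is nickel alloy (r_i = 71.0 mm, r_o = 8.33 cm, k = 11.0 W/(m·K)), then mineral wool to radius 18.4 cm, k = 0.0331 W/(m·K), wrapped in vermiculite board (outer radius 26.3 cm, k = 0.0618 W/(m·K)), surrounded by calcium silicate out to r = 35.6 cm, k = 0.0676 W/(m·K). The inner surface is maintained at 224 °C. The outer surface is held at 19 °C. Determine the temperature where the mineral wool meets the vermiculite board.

T = 80.5 °C

Series thermal resistances, inner to outer:
  R'_nickel alloy = ln(0.0833/0.0710)/(2πk) = 0.1598/(2π·11.0) = 0.002312 m·K/W
  R'_mineral wool = ln(0.184/0.0833)/(2πk) = 0.7925/(2π·0.0331) = 3.811 m·K/W
  R'_vermiculite board = ln(0.263/0.184)/(2πk) = 0.3572/(2π·0.0618) = 0.9200 m·K/W
  R'_calcium silicate = ln(0.356/0.263)/(2πk) = 0.3028/(2π·0.0676) = 0.7128 m·K/W
ΣR = 0.002312 + 3.811 + 0.9200 + 0.7128 = 5.446 m·K/W
Q' = ΔT/ΣR = (224 °C − 19 °C)/5.446 = 37.64 W/m
From the inner boundary to the mineral wool/vermiculite board interface, ΣR_partial = 3.813 m·K/W.
T_interface = T_in − Q'·ΣR_partial = 224 °C − (37.64)(3.813) = 80.5 °C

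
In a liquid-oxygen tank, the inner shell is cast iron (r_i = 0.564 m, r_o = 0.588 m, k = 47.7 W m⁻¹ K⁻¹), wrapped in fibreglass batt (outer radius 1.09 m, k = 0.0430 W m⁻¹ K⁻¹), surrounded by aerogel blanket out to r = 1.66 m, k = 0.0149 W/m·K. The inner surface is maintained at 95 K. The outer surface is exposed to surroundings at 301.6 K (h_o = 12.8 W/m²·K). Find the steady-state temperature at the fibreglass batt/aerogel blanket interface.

T = 190.6 K

Series thermal resistances, inner to outer:
  R_cast iron = (1/0.564 − 1/0.588)/(4πk) = 0.07237/(4π·47.7) = 1.207×10^-4 K/W
  R_fibreglass batt = (1/0.588 − 1/1.09)/(4πk) = 0.7832/(4π·0.0430) = 1.450 K/W
  R_aerogel blanket = (1/1.09 − 1/1.66)/(4πk) = 0.3150/(4π·0.0149) = 1.682 K/W
  R_conv,out = 1/(4πr²h) = 1/(4π·1.66²·12.8) = 0.002256 K/W
ΣR = 1.207×10^-4 + 1.450 + 1.682 + 0.002256 = 3.134 K/W
Q = ΔT/ΣR = (95 K − 301.6 K)/3.134 = -65.92 W
From the inner boundary to the fibreglass batt/aerogel blanket interface, ΣR_partial = 1.450 K/W.
T_interface = T_in − Q·ΣR_partial = 95 K − (-65.92)(1.450) = 190.6 K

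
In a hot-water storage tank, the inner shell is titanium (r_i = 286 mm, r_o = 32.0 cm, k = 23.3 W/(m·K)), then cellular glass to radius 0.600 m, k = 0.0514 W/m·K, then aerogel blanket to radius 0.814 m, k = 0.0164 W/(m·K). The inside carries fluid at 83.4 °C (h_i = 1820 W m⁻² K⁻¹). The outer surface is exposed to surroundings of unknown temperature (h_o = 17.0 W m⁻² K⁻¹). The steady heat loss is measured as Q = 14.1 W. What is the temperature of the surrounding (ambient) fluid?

Series resistances:
  R_conv,in = 1/(4πr²h) = 1/(4π·0.286²·1820) = 5.345×10^-4 K/W
  R_titanium = (1/0.286 − 1/0.320)/(4πk) = 0.3715/(4π·23.3) = 0.001269 K/W
  R_cellular glass = (1/0.320 − 1/0.600)/(4πk) = 1.458/(4π·0.0514) = 2.258 K/W
  R_aerogel blanket = (1/0.600 − 1/0.814)/(4πk) = 0.4382/(4π·0.0164) = 2.126 K/W
  R_conv,out = 1/(4πr²h) = 1/(4π·0.814²·17.0) = 0.007065 K/W
ΣR = 4.393 K/W
ΔT = Q·ΣR = 14.1 × 4.393 = 61.94 K
Heat flows outward, so T_out = T_in − ΔT = 83.4 − 61.94 = 21.5 °C

T_out = 21.5 °C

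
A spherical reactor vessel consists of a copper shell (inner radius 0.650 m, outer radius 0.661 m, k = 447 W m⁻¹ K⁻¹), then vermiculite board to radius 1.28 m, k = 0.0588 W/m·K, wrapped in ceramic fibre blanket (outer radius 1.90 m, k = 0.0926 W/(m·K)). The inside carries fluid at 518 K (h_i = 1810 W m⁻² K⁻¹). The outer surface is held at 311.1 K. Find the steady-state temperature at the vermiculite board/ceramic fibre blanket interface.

T = 348.6 K

Treat each layer as a resistance in series:
  R_conv,in = 1/(4πr²h) = 1/(4π·0.650²·1810) = 1.041×10^-4 K/W
  R_copper = (1/0.650 − 1/0.661)/(4πk) = 0.02560/(4π·447) = 4.558×10^-6 K/W
  R_vermiculite board = (1/0.661 − 1/1.28)/(4πk) = 0.7316/(4π·0.0588) = 0.9901 K/W
  R_ceramic fibre blanket = (1/1.28 − 1/1.90)/(4πk) = 0.2549/(4π·0.0926) = 0.2191 K/W
ΣR = 1.041×10^-4 + 4.558×10^-6 + 0.9901 + 0.2191 = 1.209 K/W
Q = ΔT/ΣR = (518 K − 311.1 K)/1.209 = 171.1 W
From the inner boundary to the vermiculite board/ceramic fibre blanket interface, ΣR_partial = 0.9902 K/W.
T_interface = T_in − Q·ΣR_partial = 518 K − (171.1)(0.9902) = 348.6 K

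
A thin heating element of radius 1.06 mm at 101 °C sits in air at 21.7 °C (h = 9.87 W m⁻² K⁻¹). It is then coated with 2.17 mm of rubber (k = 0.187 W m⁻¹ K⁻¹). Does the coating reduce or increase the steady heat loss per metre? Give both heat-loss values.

Critical radius for a cylinder: r_cr = k/h = 0.0189 m = 1.89 cm.
Outer radius after coating: r₂ = 0.00106 + 0.00217 = 0.00323 m.
Since r₁ < r_cr and r₂ ≤ r_cr, the coating moves toward the maximum at r_cr — heat loss rises.
Bare: R = 1/(2πr₁h) = 15.21 m·K/W; Q = 79.3/15.21 = 5.21 W/m.
Coated: R = R_cond + R_conv = 5.941 m·K/W; Q = 79.3/5.941 = 13.3 W/m.

increases: 5.21 → 13.3 W/m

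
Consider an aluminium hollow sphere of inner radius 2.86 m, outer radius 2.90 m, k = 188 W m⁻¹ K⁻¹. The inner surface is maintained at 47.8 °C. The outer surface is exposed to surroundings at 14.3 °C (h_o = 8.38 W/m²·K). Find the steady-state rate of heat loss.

Series thermal resistances, inner to outer:
  R_aluminium = (1/2.86 − 1/2.90)/(4πk) = 0.004823/(4π·188) = 2.041×10^-6 K/W
  R_conv,out = 1/(4πr²h) = 1/(4π·2.90²·8.38) = 0.001129 K/W
ΣR = 2.041×10^-6 + 0.001129 = 0.001131 K/W
Q = ΔT/ΣR = (47.8 °C − 14.3 °C)/0.001131 = 29600 W

Q = 29600 W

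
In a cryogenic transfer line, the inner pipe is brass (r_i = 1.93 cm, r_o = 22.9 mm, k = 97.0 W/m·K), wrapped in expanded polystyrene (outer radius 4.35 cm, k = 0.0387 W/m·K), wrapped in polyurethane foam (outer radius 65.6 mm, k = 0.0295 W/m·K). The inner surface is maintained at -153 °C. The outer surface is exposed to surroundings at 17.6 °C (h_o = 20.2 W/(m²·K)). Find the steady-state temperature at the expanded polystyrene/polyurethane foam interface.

T = -62.5 °C

Treat each layer as a resistance in series:
  R'_brass = ln(0.0229/0.0193)/(2πk) = 0.1710/(2π·97.0) = 2.806×10^-4 m·K/W
  R'_expanded polystyrene = ln(0.0435/0.0229)/(2πk) = 0.6416/(2π·0.0387) = 2.639 m·K/W
  R'_polyurethane foam = ln(0.0656/0.0435)/(2πk) = 0.4108/(2π·0.0295) = 2.216 m·K/W
  R'_conv,out = 1/(2πr h) = 1/(2π·0.0656·20.2) = 0.1201 m·K/W
ΣR = 2.806×10^-4 + 2.639 + 2.216 + 0.1201 = 4.975 m·K/W
Q' = ΔT/ΣR = (-153 °C − 17.6 °C)/4.975 = -34.29 W/m
From the inner boundary to the expanded polystyrene/polyurethane foam interface, ΣR_partial = 2.639 m·K/W.
T_interface = T_in − Q'·ΣR_partial = -153 °C − (-34.29)(2.639) = -62.5 °C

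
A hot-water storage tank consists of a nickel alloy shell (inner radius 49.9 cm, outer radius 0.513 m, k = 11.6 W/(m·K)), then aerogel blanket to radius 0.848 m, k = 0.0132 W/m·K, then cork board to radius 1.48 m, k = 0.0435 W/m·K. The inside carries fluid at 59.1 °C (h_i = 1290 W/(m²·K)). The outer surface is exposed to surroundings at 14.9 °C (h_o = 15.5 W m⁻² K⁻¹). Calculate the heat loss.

Q = 7.94 W

Series thermal resistances, inner to outer:
  R_conv,in = 1/(4πr²h) = 1/(4π·0.499²·1290) = 2.477×10^-4 K/W
  R_nickel alloy = (1/0.499 − 1/0.513)/(4πk) = 0.05469/(4π·11.6) = 3.752×10^-4 K/W
  R_aerogel blanket = (1/0.513 − 1/0.848)/(4πk) = 0.7701/(4π·0.0132) = 4.642 K/W
  R_cork board = (1/0.848 − 1/1.48)/(4πk) = 0.5036/(4π·0.0435) = 0.9212 K/W
  R_conv,out = 1/(4πr²h) = 1/(4π·1.48²·15.5) = 0.002344 K/W
ΣR = 2.477×10^-4 + 3.752×10^-4 + 4.642 + 0.9212 + 0.002344 = 5.566 K/W
Q = ΔT/ΣR = (59.1 °C − 14.9 °C)/5.566 = 7.94 W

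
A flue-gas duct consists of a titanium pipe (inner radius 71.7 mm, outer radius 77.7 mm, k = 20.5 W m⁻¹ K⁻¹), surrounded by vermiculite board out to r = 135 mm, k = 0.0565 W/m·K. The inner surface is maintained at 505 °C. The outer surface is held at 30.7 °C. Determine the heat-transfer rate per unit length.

Q' = 305 W/m

Treat each layer as a resistance in series:
  R'_titanium = ln(0.0777/0.0717)/(2πk) = 0.08036/(2π·20.5) = 6.239×10^-4 m·K/W
  R'_vermiculite board = ln(0.135/0.0777)/(2πk) = 0.5524/(2π·0.0565) = 1.556 m·K/W
ΣR = 6.239×10^-4 + 1.556 = 1.557 m·K/W
Q' = ΔT/ΣR = (505 °C − 30.7 °C)/1.557 = 305 W/m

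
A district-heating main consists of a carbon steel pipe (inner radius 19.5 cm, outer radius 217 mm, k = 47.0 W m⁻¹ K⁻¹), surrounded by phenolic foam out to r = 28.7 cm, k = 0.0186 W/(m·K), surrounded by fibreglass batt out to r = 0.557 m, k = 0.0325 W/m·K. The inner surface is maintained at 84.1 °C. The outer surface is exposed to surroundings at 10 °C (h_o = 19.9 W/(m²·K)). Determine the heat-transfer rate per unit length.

Q' = 13.1 W/m

Treat each layer as a resistance in series:
  R'_carbon steel = ln(0.217/0.195)/(2πk) = 0.1069/(2π·47.0) = 3.620×10^-4 m·K/W
  R'_phenolic foam = ln(0.287/0.217)/(2πk) = 0.2796/(2π·0.0186) = 2.392 m·K/W
  R'_fibreglass batt = ln(0.557/0.287)/(2πk) = 0.6631/(2π·0.0325) = 3.247 m·K/W
  R'_conv,out = 1/(2πr h) = 1/(2π·0.557·19.9) = 0.01436 m·K/W
ΣR = 3.620×10^-4 + 2.392 + 3.247 + 0.01436 = 5.654 m·K/W
Q' = ΔT/ΣR = (84.1 °C − 10 °C)/5.654 = 13.1 W/m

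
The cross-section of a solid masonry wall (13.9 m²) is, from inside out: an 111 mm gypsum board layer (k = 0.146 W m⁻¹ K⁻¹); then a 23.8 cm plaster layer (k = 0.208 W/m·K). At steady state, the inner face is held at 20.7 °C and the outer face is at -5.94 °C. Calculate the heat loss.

Series thermal resistances, inner to outer:
  R_gypsum board = L/(kA) = 0.111/(0.146·13.9) = 0.05470 K/W
  R_plaster = L/(kA) = 0.238/(0.208·13.9) = 0.08232 K/W
ΣR = 0.05470 + 0.08232 = 0.1370 K/W
Q = ΔT/ΣR = (20.7 °C − -5.94 °C)/0.1370 = 194 W

Q = 194 W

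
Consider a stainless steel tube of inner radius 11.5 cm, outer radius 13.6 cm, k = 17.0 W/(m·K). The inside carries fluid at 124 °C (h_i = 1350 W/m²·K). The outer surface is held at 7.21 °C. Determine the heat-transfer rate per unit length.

Resistance network (inner→outer):
  R'_conv,in = 1/(2πr h) = 1/(2π·0.115·1350) = 0.001025 m·K/W
  R'_stainless steel = ln(0.136/0.115)/(2πk) = 0.1677/(2π·17.0) = 0.001570 m·K/W
ΣR = 0.001025 + 0.001570 = 0.002595 m·K/W
Q' = ΔT/ΣR = (124 °C − 7.21 °C)/0.002595 = 45000 W/m

Q' = 45.0 kW/m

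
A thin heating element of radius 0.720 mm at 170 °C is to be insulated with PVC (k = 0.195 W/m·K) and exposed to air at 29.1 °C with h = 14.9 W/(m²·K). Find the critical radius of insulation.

r_cr = 1.31 cm

For a cylinder, r_cr = k_ins/h = 0.195/14.9 = 0.0131 m = 1.31 cm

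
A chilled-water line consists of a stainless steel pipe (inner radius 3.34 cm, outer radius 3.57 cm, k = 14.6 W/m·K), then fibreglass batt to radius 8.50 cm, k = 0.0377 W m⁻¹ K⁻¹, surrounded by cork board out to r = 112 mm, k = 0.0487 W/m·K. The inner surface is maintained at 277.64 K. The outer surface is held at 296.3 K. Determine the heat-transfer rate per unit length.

Q' = 4.09 W/m

Treat each layer as a resistance in series:
  R'_stainless steel = ln(0.0357/0.0334)/(2πk) = 0.06659/(2π·14.6) = 7.260×10^-4 m·K/W
  R'_fibreglass batt = ln(0.0850/0.0357)/(2πk) = 0.8675/(2π·0.0377) = 3.662 m·K/W
  R'_cork board = ln(0.112/0.0850)/(2πk) = 0.2758/(2π·0.0487) = 0.9015 m·K/W
ΣR = 7.260×10^-4 + 3.662 + 0.9015 = 4.564 m·K/W
Q' = ΔT/ΣR = (277.64 K − 296.3 K)/4.564 = -4.09 W/m
(Negative Q' ⇒ heat flows inward; heat gain = 4.09 W/m.)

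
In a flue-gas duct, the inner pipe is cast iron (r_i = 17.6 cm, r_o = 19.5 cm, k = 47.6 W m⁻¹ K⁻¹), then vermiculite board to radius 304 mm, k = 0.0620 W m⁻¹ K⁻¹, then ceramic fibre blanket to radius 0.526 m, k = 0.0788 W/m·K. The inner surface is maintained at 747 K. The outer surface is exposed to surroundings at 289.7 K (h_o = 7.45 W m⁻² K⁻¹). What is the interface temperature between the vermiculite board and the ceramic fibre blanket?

T = 519 K

Series thermal resistances, inner to outer:
  R'_cast iron = ln(0.195/0.176)/(2πk) = 0.1025/(2π·47.6) = 3.428×10^-4 m·K/W
  R'_vermiculite board = ln(0.304/0.195)/(2πk) = 0.4440/(2π·0.0620) = 1.140 m·K/W
  R'_ceramic fibre blanket = ln(0.526/0.304)/(2πk) = 0.5483/(2π·0.0788) = 1.107 m·K/W
  R'_conv,out = 1/(2πr h) = 1/(2π·0.526·7.45) = 0.04061 m·K/W
ΣR = 3.428×10^-4 + 1.140 + 1.107 + 0.04061 = 2.288 m·K/W
Q' = ΔT/ΣR = (747 K − 289.7 K)/2.288 = 199.9 W/m
From the inner boundary to the vermiculite board/ceramic fibre blanket interface, ΣR_partial = 1.140 m·K/W.
T_interface = T_in − Q'·ΣR_partial = 747 K − (199.9)(1.140) = 519 K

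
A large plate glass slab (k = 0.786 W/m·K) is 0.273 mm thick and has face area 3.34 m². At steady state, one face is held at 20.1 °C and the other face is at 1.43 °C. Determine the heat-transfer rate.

Q = kA·ΔT/L = 0.786 × 3.34 × |20.1 °C − 1.43 °C| / 2.73×10^-4 = 1.80×10^5 W

Q = 180 kW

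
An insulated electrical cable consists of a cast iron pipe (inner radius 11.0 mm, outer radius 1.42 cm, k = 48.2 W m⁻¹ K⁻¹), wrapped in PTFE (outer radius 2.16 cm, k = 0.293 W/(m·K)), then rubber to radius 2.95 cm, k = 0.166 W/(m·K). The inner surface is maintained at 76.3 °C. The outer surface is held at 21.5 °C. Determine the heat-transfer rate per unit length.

Q' = 104 W/m

Treat each layer as a resistance in series:
  R'_cast iron = ln(0.0142/0.0110)/(2πk) = 0.2553/(2π·48.2) = 8.431×10^-4 m·K/W
  R'_PTFE = ln(0.0216/0.0142)/(2πk) = 0.4195/(2π·0.293) = 0.2278 m·K/W
  R'_rubber = ln(0.0295/0.0216)/(2πk) = 0.3117/(2π·0.166) = 0.2988 m·K/W
ΣR = 8.431×10^-4 + 0.2278 + 0.2988 = 0.5274 m·K/W
Q' = ΔT/ΣR = (76.3 °C − 21.5 °C)/0.5274 = 104 W/m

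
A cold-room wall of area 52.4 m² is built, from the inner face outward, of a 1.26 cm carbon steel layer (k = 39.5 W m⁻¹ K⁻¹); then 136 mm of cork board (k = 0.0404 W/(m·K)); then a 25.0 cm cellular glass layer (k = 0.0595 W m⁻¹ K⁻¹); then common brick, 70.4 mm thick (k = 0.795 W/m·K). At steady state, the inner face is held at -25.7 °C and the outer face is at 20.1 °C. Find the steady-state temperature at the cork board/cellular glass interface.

T = -5.56 °C

Series thermal resistances, inner to outer:
  R_carbon steel = L/(kA) = 0.0126/(39.5·52.4) = 6.088×10^-6 K/W
  R_cork board = L/(kA) = 0.136/(0.0404·52.4) = 0.06424 K/W
  R_cellular glass = L/(kA) = 0.250/(0.0595·52.4) = 0.08018 K/W
  R_common brick = L/(kA) = 0.0704/(0.795·52.4) = 0.001690 K/W
ΣR = 6.088×10^-6 + 0.06424 + 0.08018 + 0.001690 = 0.1461 K/W
Q = ΔT/ΣR = (-25.7 °C − 20.1 °C)/0.1461 = -313.5 W
From the inner boundary to the cork board/cellular glass interface, ΣR_partial = 0.06425 K/W.
T_interface = T_in − Q·ΣR_partial = -25.7 °C − (-313.5)(0.06425) = -5.56 °C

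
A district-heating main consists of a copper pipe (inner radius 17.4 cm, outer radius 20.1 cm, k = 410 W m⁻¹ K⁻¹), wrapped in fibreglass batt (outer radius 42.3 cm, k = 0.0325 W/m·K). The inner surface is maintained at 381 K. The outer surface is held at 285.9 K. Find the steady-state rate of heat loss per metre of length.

Q' = 26.1 W/m

Series thermal resistances, inner to outer:
  R'_copper = ln(0.201/0.174)/(2πk) = 0.1442/(2π·410) = 5.600×10^-5 m·K/W
  R'_fibreglass batt = ln(0.423/0.201)/(2πk) = 0.7441/(2π·0.0325) = 3.644 m·K/W
ΣR = 5.600×10^-5 + 3.644 = 3.644 m·K/W
Q' = ΔT/ΣR = (381 K − 285.9 K)/3.644 = 26.1 W/m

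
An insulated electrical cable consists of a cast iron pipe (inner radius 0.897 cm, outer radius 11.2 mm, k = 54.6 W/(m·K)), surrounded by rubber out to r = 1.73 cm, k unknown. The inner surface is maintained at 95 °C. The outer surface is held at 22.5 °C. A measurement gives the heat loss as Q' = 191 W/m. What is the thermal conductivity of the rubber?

k = 0.183 W/m·K

ΣR = ΔT/Q' = |95 − 22.5|/191 = 0.3796 m·K/W
Known resistances:
  R'_cast iron = ln(0.0112/0.00897)/(2πk) = 0.2220/(2π·54.6) = 6.472×10^-4 m·K/W
R_rubber = ΣR − ΣR_known = 0.3796 − 6.472×10^-4 = 0.3790 m·K/W
ln(r₂/r₁)/(2πk) = 0.3790 ⇒ k = 0.4348/(2π·0.3790) = 0.183 W/m·K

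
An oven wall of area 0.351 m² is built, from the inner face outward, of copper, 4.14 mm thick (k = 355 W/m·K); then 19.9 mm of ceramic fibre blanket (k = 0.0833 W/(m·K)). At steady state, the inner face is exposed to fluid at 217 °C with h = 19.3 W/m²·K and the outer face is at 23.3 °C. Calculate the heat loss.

Q = 234 W

Resistance network (inner→outer):
  R_conv,in = 1/(hA) = 1/(19.3·0.351) = 0.1476 K/W
  R_copper = L/(kA) = 0.00414/(355·0.351) = 3.322×10^-5 K/W
  R_ceramic fibre blanket = L/(kA) = 0.0199/(0.0833·0.351) = 0.6806 K/W
ΣR = 0.1476 + 3.322×10^-5 + 0.6806 = 0.8282 K/W
Q = ΔT/ΣR = (217 °C − 23.3 °C)/0.8282 = 234 W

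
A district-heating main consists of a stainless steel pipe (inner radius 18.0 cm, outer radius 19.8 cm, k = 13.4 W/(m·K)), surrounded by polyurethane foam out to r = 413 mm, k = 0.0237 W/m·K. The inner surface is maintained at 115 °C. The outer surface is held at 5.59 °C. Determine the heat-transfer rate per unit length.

Q' = 22.2 W/m

Resistance network (inner→outer):
  R'_stainless steel = ln(0.198/0.180)/(2πk) = 0.09531/(2π·13.4) = 0.001132 m·K/W
  R'_polyurethane foam = ln(0.413/0.198)/(2πk) = 0.7352/(2π·0.0237) = 4.937 m·K/W
ΣR = 0.001132 + 4.937 = 4.938 m·K/W
Q' = ΔT/ΣR = (115 °C − 5.59 °C)/4.938 = 22.2 W/m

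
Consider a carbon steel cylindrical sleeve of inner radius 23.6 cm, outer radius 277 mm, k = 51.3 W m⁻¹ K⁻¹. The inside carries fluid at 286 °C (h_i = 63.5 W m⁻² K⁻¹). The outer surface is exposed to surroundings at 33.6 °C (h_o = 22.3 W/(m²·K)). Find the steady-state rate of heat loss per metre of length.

Series thermal resistances, inner to outer:
  R'_conv,in = 1/(2πr h) = 1/(2π·0.236·63.5) = 0.01062 m·K/W
  R'_carbon steel = ln(0.277/0.236)/(2πk) = 0.1602/(2π·51.3) = 4.970×10^-4 m·K/W
  R'_conv,out = 1/(2πr h) = 1/(2π·0.277·22.3) = 0.02577 m·K/W
ΣR = 0.01062 + 4.970×10^-4 + 0.02577 = 0.03689 m·K/W
Q' = ΔT/ΣR = (286 °C − 33.6 °C)/0.03689 = 6840 W/m

Q' = 6840 W/m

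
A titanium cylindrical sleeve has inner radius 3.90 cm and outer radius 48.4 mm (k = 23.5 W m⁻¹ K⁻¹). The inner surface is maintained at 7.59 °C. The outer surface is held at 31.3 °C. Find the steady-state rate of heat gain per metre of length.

Q' = 2πk·ΔT/ln(r₂/r₁) = 2π × 23.5 × 23.71 / ln(0.0484/0.0390) = 16200 W/m

Q' = 16200 W/m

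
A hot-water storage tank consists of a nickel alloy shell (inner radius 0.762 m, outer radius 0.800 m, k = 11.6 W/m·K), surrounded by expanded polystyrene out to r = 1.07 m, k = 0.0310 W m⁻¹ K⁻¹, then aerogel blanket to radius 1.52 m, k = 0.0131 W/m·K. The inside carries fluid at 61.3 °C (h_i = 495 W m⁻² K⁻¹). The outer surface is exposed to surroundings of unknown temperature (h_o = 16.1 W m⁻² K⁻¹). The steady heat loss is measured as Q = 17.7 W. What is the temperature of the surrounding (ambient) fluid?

T_out = 17.2 °C

Sum the resistances:
  R_conv,in = 1/(4πr²h) = 1/(4π·0.762²·495) = 2.769×10^-4 K/W
  R_nickel alloy = (1/0.762 − 1/0.800)/(4πk) = 0.06234/(4π·11.6) = 4.276×10^-4 K/W
  R_expanded polystyrene = (1/0.800 − 1/1.07)/(4πk) = 0.3154/(4π·0.0310) = 0.8097 K/W
  R_aerogel blanket = (1/1.07 − 1/1.52)/(4πk) = 0.2767/(4π·0.0131) = 1.681 K/W
  R_conv,out = 1/(4πr²h) = 1/(4π·1.52²·16.1) = 0.002139 K/W
ΣR = 2.493 K/W
ΔT = Q·ΣR = 17.7 × 2.493 = 44.13 K
Heat flows outward, so T_out = T_in − ΔT = 61.3 − 44.13 = 17.2 °C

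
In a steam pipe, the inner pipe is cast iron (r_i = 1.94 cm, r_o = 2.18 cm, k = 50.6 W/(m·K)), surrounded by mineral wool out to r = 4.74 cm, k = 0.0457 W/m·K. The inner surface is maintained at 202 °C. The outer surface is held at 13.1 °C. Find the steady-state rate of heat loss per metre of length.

Q' = 69.8 W/m

Resistance network (inner→outer):
  R'_cast iron = ln(0.0218/0.0194)/(2πk) = 0.1166/(2π·50.6) = 3.669×10^-4 m·K/W
  R'_mineral wool = ln(0.0474/0.0218)/(2πk) = 0.7767/(2π·0.0457) = 2.705 m·K/W
ΣR = 3.669×10^-4 + 2.705 = 2.705 m·K/W
Q' = ΔT/ΣR = (202 °C − 13.1 °C)/2.705 = 69.8 W/m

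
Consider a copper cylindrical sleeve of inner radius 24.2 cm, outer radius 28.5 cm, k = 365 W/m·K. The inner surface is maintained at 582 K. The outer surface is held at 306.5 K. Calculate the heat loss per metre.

Q' = 3860 kW/m

Q' = 2πk·ΔT/ln(r₂/r₁) = 2π × 365 × 275.5 / ln(0.285/0.242) = 3.86×10^6 W/m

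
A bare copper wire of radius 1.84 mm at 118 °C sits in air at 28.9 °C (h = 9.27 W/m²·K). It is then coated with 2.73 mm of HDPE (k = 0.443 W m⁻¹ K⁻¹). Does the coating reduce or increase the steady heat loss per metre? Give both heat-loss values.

Critical radius for a cylinder: r_cr = k/h = 0.0478 m = 4.78 cm.
Outer radius after coating: r₂ = 0.00184 + 0.00273 = 0.00457 m.
Since r₁ < r_cr and r₂ ≤ r_cr, the coating moves toward the maximum at r_cr — heat loss rises.
Bare: R = 1/(2πr₁h) = 9.331 m·K/W; Q = 89.1/9.331 = 9.55 W/m.
Coated: R = R_cond + R_conv = 4.084 m·K/W; Q = 89.1/4.084 = 21.8 W/m.

increases: 9.55 → 21.8 W/m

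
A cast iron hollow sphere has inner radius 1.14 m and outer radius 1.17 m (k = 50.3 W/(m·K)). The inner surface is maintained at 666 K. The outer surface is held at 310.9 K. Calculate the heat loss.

Q = 9980 kW

Q = 4πk·ΔT/(1/r₁ − 1/r₂) = 4π × 50.3 × 355.1 / (1/1.14 − 1/1.17) = 9.98×10^6 W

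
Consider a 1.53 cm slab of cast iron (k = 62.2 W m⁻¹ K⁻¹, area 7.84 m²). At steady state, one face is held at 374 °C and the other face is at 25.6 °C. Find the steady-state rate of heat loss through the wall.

Q = 1.11×10^7 W

Q = kA·ΔT/L = 62.2 × 7.84 × |374 °C − 25.6 °C| / 0.0153 = 1.11×10^7 W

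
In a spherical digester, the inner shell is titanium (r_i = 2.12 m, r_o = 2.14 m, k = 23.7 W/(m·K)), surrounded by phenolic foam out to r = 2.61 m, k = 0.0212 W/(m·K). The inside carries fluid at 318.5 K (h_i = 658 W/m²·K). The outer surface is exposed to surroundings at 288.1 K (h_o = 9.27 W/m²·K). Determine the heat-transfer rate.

Q = 95.8 W

Series thermal resistances, inner to outer:
  R_conv,in = 1/(4πr²h) = 1/(4π·2.12²·658) = 2.691×10^-5 K/W
  R_titanium = (1/2.12 − 1/2.14)/(4πk) = 0.004408/(4π·23.7) = 1.480×10^-5 K/W
  R_phenolic foam = (1/2.14 − 1/2.61)/(4πk) = 0.08415/(4π·0.0212) = 0.3159 K/W
  R_conv,out = 1/(4πr²h) = 1/(4π·2.61²·9.27) = 0.001260 K/W
ΣR = 2.691×10^-5 + 1.480×10^-5 + 0.3159 + 0.001260 = 0.3172 K/W
Q = ΔT/ΣR = (318.5 K − 288.1 K)/0.3172 = 95.8 W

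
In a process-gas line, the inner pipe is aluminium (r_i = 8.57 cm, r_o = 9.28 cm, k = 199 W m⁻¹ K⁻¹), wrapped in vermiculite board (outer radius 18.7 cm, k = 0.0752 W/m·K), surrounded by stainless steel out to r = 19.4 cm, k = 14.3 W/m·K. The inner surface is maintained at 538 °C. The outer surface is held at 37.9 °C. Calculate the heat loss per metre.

Q' = 337 W/m

Series thermal resistances, inner to outer:
  R'_aluminium = ln(0.0928/0.0857)/(2πk) = 0.07959/(2π·199) = 6.366×10^-5 m·K/W
  R'_vermiculite board = ln(0.187/0.0928)/(2πk) = 0.7007/(2π·0.0752) = 1.483 m·K/W
  R'_stainless steel = ln(0.194/0.187)/(2πk) = 0.03675/(2π·14.3) = 4.090×10^-4 m·K/W
ΣR = 6.366×10^-5 + 1.483 + 4.090×10^-4 = 1.483 m·K/W
Q' = ΔT/ΣR = (538 °C − 37.9 °C)/1.483 = 337 W/m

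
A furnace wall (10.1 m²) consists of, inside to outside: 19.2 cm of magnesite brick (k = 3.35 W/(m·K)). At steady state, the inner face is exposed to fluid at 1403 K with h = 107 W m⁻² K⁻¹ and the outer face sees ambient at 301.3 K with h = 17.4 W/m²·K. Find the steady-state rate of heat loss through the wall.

Q = 89.6 kW

Series thermal resistances, inner to outer:
  R_conv,in = 1/(hA) = 1/(107·10.1) = 9.253×10^-4 K/W
  R_magnesite brick = L/(kA) = 0.192/(3.35·10.1) = 0.005675 K/W
  R_conv,out = 1/(hA) = 1/(17.4·10.1) = 0.005690 K/W
ΣR = 9.253×10^-4 + 0.005675 + 0.005690 = 0.01229 K/W
Q = ΔT/ΣR = (1403 K − 301.3 K)/0.01229 = 89600 W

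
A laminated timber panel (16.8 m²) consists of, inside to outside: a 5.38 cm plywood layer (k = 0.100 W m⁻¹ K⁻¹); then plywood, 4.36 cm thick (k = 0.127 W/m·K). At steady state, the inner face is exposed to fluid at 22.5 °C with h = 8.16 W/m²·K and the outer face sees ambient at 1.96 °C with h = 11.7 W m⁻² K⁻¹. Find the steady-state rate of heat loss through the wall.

Series thermal resistances, inner to outer:
  R_conv,in = 1/(hA) = 1/(8.16·16.8) = 0.007295 K/W
  R_plywood = L/(kA) = 0.0538/(0.100·16.8) = 0.03202 K/W
  R_plywood = L/(kA) = 0.0436/(0.127·16.8) = 0.02043 K/W
  R_conv,out = 1/(hA) = 1/(11.7·16.8) = 0.005088 K/W
ΣR = 0.007295 + 0.03202 + 0.02043 + 0.005088 = 0.06483 K/W
Q = ΔT/ΣR = (22.5 °C − 1.96 °C)/0.06483 = 317 W

Q = 317 W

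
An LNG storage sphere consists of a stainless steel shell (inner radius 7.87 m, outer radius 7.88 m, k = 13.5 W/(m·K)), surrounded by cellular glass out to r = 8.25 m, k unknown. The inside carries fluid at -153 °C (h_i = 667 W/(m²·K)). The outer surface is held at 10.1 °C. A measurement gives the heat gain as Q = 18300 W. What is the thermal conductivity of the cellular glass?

ΣR = ΔT/Q = |-153 − 10.1|/18300 = 0.008913 K/W
Known resistances:
  R_conv,in = 1/(4πr²h) = 1/(4π·7.87²·667) = 1.926×10^-6 K/W
  R_stainless steel = (1/7.87 − 1/7.88)/(4πk) = 1.612×10^-4/(4π·13.5) = 9.505×10^-7 K/W
R_cellular glass = ΣR − ΣR_known = 0.008913 − 2.876×10^-6 = 0.008910 K/W
(1/r₁−1/r₂)/(4πk) = 0.008910 ⇒ k = 0.005691/(4π·0.008910) = 0.0508 W/m·K

k = 0.0508 W/m·K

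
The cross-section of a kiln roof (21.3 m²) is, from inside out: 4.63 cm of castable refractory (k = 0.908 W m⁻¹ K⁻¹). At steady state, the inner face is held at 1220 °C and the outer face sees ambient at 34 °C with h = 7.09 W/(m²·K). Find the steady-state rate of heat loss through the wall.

Q = 132 kW

Treat each layer as a resistance in series:
  R_castable refractory = L/(kA) = 0.0463/(0.908·21.3) = 0.002394 K/W
  R_conv,out = 1/(hA) = 1/(7.09·21.3) = 0.006622 K/W
ΣR = 0.002394 + 0.006622 = 0.009016 K/W
Q = ΔT/ΣR = (1220 °C − 34 °C)/0.009016 = 1.32×10^5 W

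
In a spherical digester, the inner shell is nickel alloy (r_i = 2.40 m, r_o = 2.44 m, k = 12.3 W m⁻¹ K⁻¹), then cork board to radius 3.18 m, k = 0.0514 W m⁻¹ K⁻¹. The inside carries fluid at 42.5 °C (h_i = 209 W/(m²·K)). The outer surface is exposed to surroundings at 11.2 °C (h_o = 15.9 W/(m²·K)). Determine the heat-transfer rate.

Q = 211 W

Treat each layer as a resistance in series:
  R_conv,in = 1/(4πr²h) = 1/(4π·2.40²·209) = 6.610×10^-5 K/W
  R_nickel alloy = (1/2.40 − 1/2.44)/(4πk) = 0.006831/(4π·12.3) = 4.419×10^-5 K/W
  R_cork board = (1/2.44 − 1/3.18)/(4πk) = 0.09537/(4π·0.0514) = 0.1477 K/W
  R_conv,out = 1/(4πr²h) = 1/(4π·3.18²·15.9) = 4.949×10^-4 K/W
ΣR = 6.610×10^-5 + 4.419×10^-5 + 0.1477 + 4.949×10^-4 = 0.1483 K/W
Q = ΔT/ΣR = (42.5 °C − 11.2 °C)/0.1483 = 211 W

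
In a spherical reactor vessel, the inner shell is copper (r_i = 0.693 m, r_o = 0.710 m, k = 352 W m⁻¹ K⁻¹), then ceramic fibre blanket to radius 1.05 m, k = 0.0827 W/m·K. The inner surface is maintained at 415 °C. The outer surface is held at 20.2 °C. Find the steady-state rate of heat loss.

Q = 900 W

Resistance network (inner→outer):
  R_copper = (1/0.693 − 1/0.710)/(4πk) = 0.03455/(4π·352) = 7.811×10^-6 K/W
  R_ceramic fibre blanket = (1/0.710 − 1/1.05)/(4πk) = 0.4561/(4π·0.0827) = 0.4388 K/W
ΣR = 7.811×10^-6 + 0.4388 = 0.4388 K/W
Q = ΔT/ΣR = (415 °C − 20.2 °C)/0.4388 = 900 W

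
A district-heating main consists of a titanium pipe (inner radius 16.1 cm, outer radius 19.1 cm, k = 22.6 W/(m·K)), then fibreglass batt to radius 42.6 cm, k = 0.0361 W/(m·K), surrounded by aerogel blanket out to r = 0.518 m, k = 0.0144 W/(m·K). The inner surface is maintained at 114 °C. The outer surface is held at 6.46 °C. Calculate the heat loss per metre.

Q' = 18.9 W/m

Treat each layer as a resistance in series:
  R'_titanium = ln(0.191/0.161)/(2πk) = 0.1709/(2π·22.6) = 0.001203 m·K/W
  R'_fibreglass batt = ln(0.426/0.191)/(2πk) = 0.8022/(2π·0.0361) = 3.537 m·K/W
  R'_aerogel blanket = ln(0.518/0.426)/(2πk) = 0.1955/(2π·0.0144) = 2.161 m·K/W
ΣR = 0.001203 + 3.537 + 2.161 = 5.699 m·K/W
Q' = ΔT/ΣR = (114 °C − 6.46 °C)/5.699 = 18.9 W/m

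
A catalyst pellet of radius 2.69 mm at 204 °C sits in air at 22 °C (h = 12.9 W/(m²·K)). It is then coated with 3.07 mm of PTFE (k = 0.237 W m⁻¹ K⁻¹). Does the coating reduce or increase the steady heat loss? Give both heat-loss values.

increases: 0.213 → 0.721 W

Critical radius for a sphere: r_cr = 2k/h = 0.0367 m = 3.67 cm.
Outer radius after coating: r₂ = 0.00269 + 0.00307 = 0.00576 m.
Since r₁ < r_cr and r₂ ≤ r_cr, the coating moves toward the maximum at r_cr — heat loss rises.
Bare: R = 1/(4πr₁²h) = 852.5 K/W; Q = 182/852.5 = 0.213 W.
Coated: R = R_cond + R_conv = 252.5 K/W; Q = 182/252.5 = 0.721 W.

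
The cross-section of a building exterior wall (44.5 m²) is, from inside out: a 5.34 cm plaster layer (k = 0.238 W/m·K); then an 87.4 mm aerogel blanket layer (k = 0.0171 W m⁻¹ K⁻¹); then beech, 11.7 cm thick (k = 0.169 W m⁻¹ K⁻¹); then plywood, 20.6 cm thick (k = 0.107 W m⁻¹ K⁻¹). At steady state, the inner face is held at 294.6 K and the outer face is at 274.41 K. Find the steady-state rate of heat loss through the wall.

Resistance network (inner→outer):
  R_plaster = L/(kA) = 0.0534/(0.238·44.5) = 0.005042 K/W
  R_aerogel blanket = L/(kA) = 0.0874/(0.0171·44.5) = 0.1149 K/W
  R_beech = L/(kA) = 0.117/(0.169·44.5) = 0.01556 K/W
  R_plywood = L/(kA) = 0.206/(0.107·44.5) = 0.04326 K/W
ΣR = 0.005042 + 0.1149 + 0.01556 + 0.04326 = 0.1788 K/W
Q = ΔT/ΣR = (294.6 K − 274.41 K)/0.1788 = 113 W

Q = 113 W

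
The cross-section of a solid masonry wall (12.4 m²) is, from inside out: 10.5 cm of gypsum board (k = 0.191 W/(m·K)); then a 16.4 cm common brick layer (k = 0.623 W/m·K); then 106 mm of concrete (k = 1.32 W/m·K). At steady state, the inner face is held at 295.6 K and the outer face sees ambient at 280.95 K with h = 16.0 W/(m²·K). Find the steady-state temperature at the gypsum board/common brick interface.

T = 287.2 K

Treat each layer as a resistance in series:
  R_gypsum board = L/(kA) = 0.105/(0.191·12.4) = 0.04433 K/W
  R_common brick = L/(kA) = 0.164/(0.623·12.4) = 0.02123 K/W
  R_concrete = L/(kA) = 0.106/(1.32·12.4) = 0.006476 K/W
  R_conv,out = 1/(hA) = 1/(16.0·12.4) = 0.005040 K/W
ΣR = 0.04433 + 0.02123 + 0.006476 + 0.005040 = 0.07708 K/W
Q = ΔT/ΣR = (295.6 K − 280.95 K)/0.07708 = 190.1 W
From the inner boundary to the gypsum board/common brick interface, ΣR_partial = 0.04433 K/W.
T_interface = T_in − Q·ΣR_partial = 295.6 K − (190.1)(0.04433) = 287.2 K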